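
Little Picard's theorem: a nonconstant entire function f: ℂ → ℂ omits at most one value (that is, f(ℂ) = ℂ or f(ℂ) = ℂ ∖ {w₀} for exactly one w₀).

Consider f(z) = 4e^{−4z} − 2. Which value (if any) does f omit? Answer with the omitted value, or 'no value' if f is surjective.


Little Picard bounds the complement of f(ℂ) to at most one point.
e^{−4z} is never zero on ℂ, so 4·e^{−4z} takes every value in ℂ ∖ {0}. Adding -2 shifts the range to ℂ ∖ {-2}. Thus f omits exactly the value -2.

Omitted value: -2.


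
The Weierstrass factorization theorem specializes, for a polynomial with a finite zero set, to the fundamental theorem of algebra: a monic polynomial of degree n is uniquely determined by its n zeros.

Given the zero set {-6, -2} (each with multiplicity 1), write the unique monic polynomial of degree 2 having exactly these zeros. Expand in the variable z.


The polynomial is p(z) = ∏_{α ∈ S} (z − α), where S = {-6, -2}.
Expanding the product yields: p(z) = z^2 + 8·z + 12.
The resulting polynomial has degree 2 and real coefficients as required.

p(z) = z^2 + 8·z + 12.


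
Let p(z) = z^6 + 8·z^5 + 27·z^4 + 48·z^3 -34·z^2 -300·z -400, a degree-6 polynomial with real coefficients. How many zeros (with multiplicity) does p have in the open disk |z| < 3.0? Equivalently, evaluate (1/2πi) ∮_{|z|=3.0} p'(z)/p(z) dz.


The zeros of p are: (-2 + 1i), (-2 - 1i), -4, 2, (-1 + 3i), (-1 - 3i).
Their magnitudes are: 2.236, 2.236, 4, 2, 3.162, 3.162.
Zeros with |z| < R = 3.0: (-2 + 1i), (-2 - 1i), 2.
Count = 3.
By the argument principle, (1/2πi) ∮_{|z|=R} p'(z)/p(z) dz equals exactly this count.

Number of zeros inside |z| < 3.0: 3.


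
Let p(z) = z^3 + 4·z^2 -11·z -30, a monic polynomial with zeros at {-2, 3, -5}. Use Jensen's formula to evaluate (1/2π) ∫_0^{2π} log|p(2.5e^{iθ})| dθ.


Zeros: -5, -2, 3; r = 2.5.
Inside |z| < r: -2. Outside (|z| ≥ r): -5, 3.
p(0) = -30, so log|p(0)| = log(30) = 3.4012.
Apply Jensen: I(r) = log|p(0)| + Σ_k log(r/|z_k|), summed over zeros inside |z| < r.
  log(r/|z_k|) for z_k = -2: log(2.5/2) = 0.2231
  Outside zeros (-5, 3) contribute nothing to the Jensen sum.
Sum over inside zeros: 0.2231.
I(r) = log|p(0)| + (inside sum) = 3.4012 + 0.2231 = 3.6243.
Note: since some zeros are outside |z| ≤ r, the simplified n·log(r) form does NOT apply — only the inside zeros contribute.

I(r) ≈ 3.6243.


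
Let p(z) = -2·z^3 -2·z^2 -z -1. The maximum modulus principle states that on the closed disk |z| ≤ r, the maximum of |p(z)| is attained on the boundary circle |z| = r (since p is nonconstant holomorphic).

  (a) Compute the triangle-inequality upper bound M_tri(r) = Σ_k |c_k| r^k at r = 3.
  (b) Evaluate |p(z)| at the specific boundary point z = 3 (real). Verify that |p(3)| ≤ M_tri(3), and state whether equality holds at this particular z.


Coefficients: c_0 = -1, c_1 = -1, c_2 = -2, c_3 = -2. Radius r = 3.
Part (a). Triangle bound: M_tri(r) = Σ_k |c_k| r^k
  = |-1|·3^0 + |-1|·3^1 + |-2|·3^2 + |-2|·3^3
  = 1 + 3 + 18 + 54 = 76.
This bounds M(r) := max_{|z|=r} |p(z)| from above; equality holds iff all terms c_k z^k can be made to align in phase at a single z on |z|=r.
Part (b). At z = 3 (real, on the circle |z| = r):
  p(3) = (-1)·3^0 + (-1)·3^1 + (-2)·3^2 + (-2)·3^3 = -76.
  |p(3)| = 76.
Since all nonzero coefficients share the same sign, |p(3)| = 76 = M_tri(3); the triangle bound is attained at z = 3, so in fact M(r) = 76.

M_tri(3) = 76; |p(3)| = 76; equality at z=3: yes.


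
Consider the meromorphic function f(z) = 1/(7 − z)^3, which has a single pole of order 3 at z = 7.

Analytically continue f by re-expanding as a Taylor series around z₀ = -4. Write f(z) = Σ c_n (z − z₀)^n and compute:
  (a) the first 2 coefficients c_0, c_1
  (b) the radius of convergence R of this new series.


Let w = z − z₀, so z = z₀ + w.
Then 7 − z = 7 − (z₀ + w) = (7 − z₀) − w = 11 − w.
f(z) = 1/(11 − w)^3 = (1/(11)^3) · (1 − w/(11))^{−3}.
By the binomial series (1−u)^{−3} = Σ_{n≥0} C(n+2, 2) u^n for |u|<1, with u = w/(11):
  c_n = C(n+2, 2) / (11)^(n+3).
  c_0 = 1/(11)^3 = 1/1331.
  c_1 = 3/(11)^4 = 3/14641.
The series is valid for |w/d| < 1, i.e. |z − z₀| < |d|.
Radius of convergence: R = |7 − z₀| = |11| = 11 (distance from z₀ to the singularity z = 7).

c_0 = 1/1331, c_1 = 3/14641; R = 11.


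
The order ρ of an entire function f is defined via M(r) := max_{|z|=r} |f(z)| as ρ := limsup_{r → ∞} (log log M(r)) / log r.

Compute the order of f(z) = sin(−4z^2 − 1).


Write sin(w) = (e^{iw} ± e^{−iw})/(2 or 2i), so |sin(w)| ≤ e^{|w|}. With w = −4z^2 − 1, |w| ≤ 4r^2 + 1 on |z|=r, giving M(r) ≤ e^{4r^2 + 1} and ρ ≤ 2. For the lower bound, choose z on |z|=r with -4z^2 purely imaginary of modulus 4r^2; then |sin(−4z^2 − 1)| grows like e^{4r^2}/2, so ρ ≥ 2. Hence ρ = 2.
Therefore ρ = 2.

Order ρ = 2.


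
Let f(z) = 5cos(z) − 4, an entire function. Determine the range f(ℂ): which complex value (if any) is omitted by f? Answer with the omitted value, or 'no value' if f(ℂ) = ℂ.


Little Picard bounds the complement of f(ℂ) to at most one point.
cos is entire and surjective onto ℂ: for every w ∈ ℂ, cos(ζ) = w has a solution ζ ∈ ℂ (e.g., via the complex inverse arccos). With ζ = z this gives z = ζ/(1). Then 5·cos(z) takes every value in 5·ℂ = ℂ, and adding -4 is a bijection of ℂ. So f is surjective and omits no value. (Note: only on the real line is cos bounded by [−1, 1].)

Omitted value: no value.


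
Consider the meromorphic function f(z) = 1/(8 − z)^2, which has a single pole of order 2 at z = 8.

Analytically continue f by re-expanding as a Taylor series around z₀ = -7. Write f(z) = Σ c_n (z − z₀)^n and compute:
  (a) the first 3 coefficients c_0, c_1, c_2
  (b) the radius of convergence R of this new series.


Let w = z − z₀, so z = z₀ + w.
Then 8 − z = 8 − (z₀ + w) = (8 − z₀) − w = 15 − w.
f(z) = 1/(15 − w)^2 = (1/(15)^2) · (1 − w/(15))^{−2}.
By the binomial series (1−u)^{−2} = Σ_{n≥0} C(n+1, 1) u^n for |u|<1, with u = w/(15):
  c_n = C(n+1, 1) / (15)^(n+2).
  c_0 = 1/(15)^2 = 1/225.
  c_1 = 2/(15)^3 = 2/3375.
  c_2 = 3/(15)^4 = 1/16875.
The series is valid for |w/d| < 1, i.e. |z − z₀| < |d|.
Radius of convergence: R = |8 − z₀| = |15| = 15 (distance from z₀ to the singularity z = 8).

c_0 = 1/225, c_1 = 2/3375, c_2 = 1/16875; R = 15.


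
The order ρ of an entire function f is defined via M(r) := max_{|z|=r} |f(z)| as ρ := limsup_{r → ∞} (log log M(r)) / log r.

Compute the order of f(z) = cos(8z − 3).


cos(w) is a linear combination of e^{iw} and e^{−iw} (or e^w, e^{−w} in the hyperbolic case), so |cos(w)| ≤ e^{|w|}. With w = 8z − 3, |w| ≤ 8|z| + 3 = 8r + 3 on |z| = r, giving M(r) ≤ e^{8r + 3}, so ρ ≤ 1. On a suitable ray (z = it for sin/cos; z = t for sinh/cosh, t real → ∞), |cos(8z − 3)| grows like e^{8|t|}/2, so ρ ≥ 1. Hence ρ = 1.
Therefore ρ = 1.

Order ρ = 1.


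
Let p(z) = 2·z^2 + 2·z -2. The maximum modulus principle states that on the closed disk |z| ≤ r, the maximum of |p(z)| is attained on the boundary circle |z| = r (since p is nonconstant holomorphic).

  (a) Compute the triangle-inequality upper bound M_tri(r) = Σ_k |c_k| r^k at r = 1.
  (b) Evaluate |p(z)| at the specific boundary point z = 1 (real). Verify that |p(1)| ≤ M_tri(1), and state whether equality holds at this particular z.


Coefficients: c_0 = -2, c_1 = 2, c_2 = 2. Radius r = 1.
Part (a). Triangle bound: M_tri(r) = Σ_k |c_k| r^k
  = |-2|·1^0 + |2|·1^1 + |2|·1^2
  = 2 + 2 + 2 = 6.
This bounds M(r) := max_{|z|=r} |p(z)| from above; equality holds iff all terms c_k z^k can be made to align in phase at a single z on |z|=r.
Part (b). At z = 1 (real, on the circle |z| = r):
  p(1) = (-2)·1^0 + (2)·1^1 + (2)·1^2 = 2.
  |p(1)| = 2.
Check: |p(1)| = 2 ≤ 6 = M_tri(1). ✓ Equality does not hold at z = 1 (the coefficients have mixed signs, so the terms do not all align in phase there).

M_tri(1) = 6; |p(1)| = 2; equality at z=1: no.


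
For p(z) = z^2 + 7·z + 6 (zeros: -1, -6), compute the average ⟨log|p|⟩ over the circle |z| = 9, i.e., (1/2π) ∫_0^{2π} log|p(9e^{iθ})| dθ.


Zeros: -6, -1; r = 9.
Inside |z| < r: -6, -1. Outside (|z| ≥ r): ∅.
p(0) = 6, so log|p(0)| = log(6) = 1.7918.
Apply Jensen: I(r) = log|p(0)| + Σ_k log(r/|z_k|), summed over zeros inside |z| < r.
  log(r/|z_k|) for z_k = -1: log(9/1) = 2.1972
  log(r/|z_k|) for z_k = -6: log(9/6) = 0.4055
Sum over inside zeros: 2.6027.
I(r) = log|p(0)| + (inside sum) = 1.7918 + 2.6027 = 4.3944.
Closed form (all zeros inside, monic): I(r) = n·log(r) = 2·log(9) = 4.3944. ✓

I(r) ≈ 4.3944.


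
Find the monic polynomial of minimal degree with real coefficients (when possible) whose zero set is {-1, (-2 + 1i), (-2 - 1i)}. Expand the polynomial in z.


The polynomial is p(z) = ∏_{α ∈ S} (z − α), where S = {-1, (-2 + 1i), (-2 - 1i)}.
Expanding the product yields: p(z) = z^3 + 5·z^2 + 9·z + 5.
Note conjugate pairs combine to real quadratics: (z − (-2+1i))(z − (-2−1i)) = z² + 4z + 5.
The resulting polynomial has degree 3 and real coefficients as required.

p(z) = z^3 + 5·z^2 + 9·z + 5.


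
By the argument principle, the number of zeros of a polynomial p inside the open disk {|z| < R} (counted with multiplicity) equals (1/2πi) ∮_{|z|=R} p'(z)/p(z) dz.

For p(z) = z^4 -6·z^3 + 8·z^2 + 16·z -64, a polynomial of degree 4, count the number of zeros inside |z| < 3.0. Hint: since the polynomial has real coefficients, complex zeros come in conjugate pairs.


The zeros of p are: 4, (2 + 2i), (2 - 2i), -2.
Their magnitudes are: 4, 2.828, 2.828, 2.
Zeros with |z| < R = 3.0: (2 + 2i), (2 - 2i), -2.
Count = 3.
By the argument principle, (1/2πi) ∮_{|z|=R} p'(z)/p(z) dz equals exactly this count.

Number of zeros inside |z| < 3.0: 3.


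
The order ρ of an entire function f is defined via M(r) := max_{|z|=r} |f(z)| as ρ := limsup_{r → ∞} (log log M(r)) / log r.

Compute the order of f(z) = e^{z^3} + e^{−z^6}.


Each summand is entire of order 3 and 6 respectively (as in the single-exponential case). The order of a sum is at most the max of the orders, so ρ ≤ 6. For the lower bound: on |z|=r choose arg z so that -1z^6 is real positive; then |e^{-1z^6}| = e^{1r^6} while |e^{1z^3}| ≤ e^{1r^3} = o(e^{1r^6}). So |f| ≥ e^{1r^6}(1 − o(1)) and ρ ≥ 6. Hence ρ = max(3, 6) = 6.
Therefore ρ = 6.

Order ρ = 6.


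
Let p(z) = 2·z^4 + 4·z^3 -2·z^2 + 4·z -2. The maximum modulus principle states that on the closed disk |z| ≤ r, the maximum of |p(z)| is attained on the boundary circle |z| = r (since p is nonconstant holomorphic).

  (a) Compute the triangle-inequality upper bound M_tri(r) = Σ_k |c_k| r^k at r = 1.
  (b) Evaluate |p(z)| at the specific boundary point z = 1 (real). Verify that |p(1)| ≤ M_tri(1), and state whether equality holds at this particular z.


Coefficients: c_0 = -2, c_1 = 4, c_2 = -2, c_3 = 4, c_4 = 2. Radius r = 1.
Part (a). Triangle bound: M_tri(r) = Σ_k |c_k| r^k
  = |-2|·1^0 + |4|·1^1 + |-2|·1^2 + |4|·1^3 + |2|·1^4
  = 2 + 4 + 2 + 4 + 2 = 14.
This bounds M(r) := max_{|z|=r} |p(z)| from above; equality holds iff all terms c_k z^k can be made to align in phase at a single z on |z|=r.
Part (b). At z = 1 (real, on the circle |z| = r):
  p(1) = (-2)·1^0 + (4)·1^1 + (-2)·1^2 + (4)·1^3 + (2)·1^4 = 6.
  |p(1)| = 6.
Check: |p(1)| = 6 ≤ 14 = M_tri(1). ✓ Equality does not hold at z = 1 (the coefficients have mixed signs, so the terms do not all align in phase there).

M_tri(1) = 14; |p(1)| = 6; equality at z=1: no.


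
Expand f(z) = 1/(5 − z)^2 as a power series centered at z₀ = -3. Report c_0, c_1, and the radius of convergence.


Let w = z − z₀, so z = z₀ + w.
Then 5 − z = 5 − (z₀ + w) = (5 − z₀) − w = 8 − w.
f(z) = 1/(8 − w)^2 = (1/(8)^2) · (1 − w/(8))^{−2}.
By the binomial series (1−u)^{−2} = Σ_{n≥0} C(n+1, 1) u^n for |u|<1, with u = w/(8):
  c_n = C(n+1, 1) / (8)^(n+2).
  c_0 = 1/(8)^2 = 1/64.
  c_1 = 2/(8)^3 = 1/256.
The series is valid for |w/d| < 1, i.e. |z − z₀| < |d|.
Radius of convergence: R = |5 − z₀| = |8| = 8 (distance from z₀ to the singularity z = 5).

c_0 = 1/64, c_1 = 1/256; R = 8.


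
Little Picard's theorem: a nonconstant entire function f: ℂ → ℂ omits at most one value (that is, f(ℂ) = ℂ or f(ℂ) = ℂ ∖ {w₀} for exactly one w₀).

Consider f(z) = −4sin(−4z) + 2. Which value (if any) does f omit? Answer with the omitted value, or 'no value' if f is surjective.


Little Picard bounds the complement of f(ℂ) to at most one point.
sin is entire and surjective onto ℂ: for every w ∈ ℂ, sin(ζ) = w has a solution ζ ∈ ℂ (e.g., via the complex inverse arcsin). With ζ = −4z this gives z = ζ/(-4). Then -4·sin(−4z) takes every value in -4·ℂ = ℂ, and adding 2 is a bijection of ℂ. So f is surjective and omits no value. (Note: only on the real line is sin bounded by [−1, 1].)

Omitted value: no value.


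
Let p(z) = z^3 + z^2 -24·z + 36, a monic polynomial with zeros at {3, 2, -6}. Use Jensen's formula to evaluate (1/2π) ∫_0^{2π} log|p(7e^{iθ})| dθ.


Zeros: -6, 2, 3; r = 7.
Inside |z| < r: -6, 2, 3. Outside (|z| ≥ r): ∅.
p(0) = 36, so log|p(0)| = log(36) = 3.5835.
Apply Jensen: I(r) = log|p(0)| + Σ_k log(r/|z_k|), summed over zeros inside |z| < r.
  log(r/|z_k|) for z_k = 3: log(7/3) = 0.8473
  log(r/|z_k|) for z_k = 2: log(7/2) = 1.2528
  log(r/|z_k|) for z_k = -6: log(7/6) = 0.1542
Sum over inside zeros: 2.2542.
I(r) = log|p(0)| + (inside sum) = 3.5835 + 2.2542 = 5.8377.
Closed form (all zeros inside, monic): I(r) = n·log(r) = 3·log(7) = 5.8377. ✓

I(r) ≈ 5.8377.


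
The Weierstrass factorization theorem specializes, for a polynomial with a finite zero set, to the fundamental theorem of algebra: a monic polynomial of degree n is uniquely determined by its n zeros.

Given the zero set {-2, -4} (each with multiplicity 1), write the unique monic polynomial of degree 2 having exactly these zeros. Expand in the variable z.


The polynomial is p(z) = ∏_{α ∈ S} (z − α), where S = {-2, -4}.
Expanding the product yields: p(z) = z^2 + 6·z + 8.
The resulting polynomial has degree 2 and real coefficients as required.

p(z) = z^2 + 6·z + 8.


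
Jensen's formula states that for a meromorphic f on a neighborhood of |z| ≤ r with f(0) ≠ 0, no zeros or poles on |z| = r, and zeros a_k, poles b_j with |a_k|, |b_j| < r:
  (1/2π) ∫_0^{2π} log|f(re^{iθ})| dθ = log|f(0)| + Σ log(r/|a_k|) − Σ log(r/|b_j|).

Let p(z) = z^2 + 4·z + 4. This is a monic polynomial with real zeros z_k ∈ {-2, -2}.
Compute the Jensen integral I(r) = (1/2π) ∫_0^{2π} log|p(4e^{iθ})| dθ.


Zeros: -2, -2; r = 4.
Inside |z| < r: -2, -2. Outside (|z| ≥ r): ∅.
p(0) = 4, so log|p(0)| = log(4) = 1.3863.
Apply Jensen: I(r) = log|p(0)| + Σ_k log(r/|z_k|), summed over zeros inside |z| < r.
  log(r/|z_k|) for z_k = -2: log(4/2) = 0.6931
  log(r/|z_k|) for z_k = -2: log(4/2) = 0.6931
Sum over inside zeros: 1.3863.
I(r) = log|p(0)| + (inside sum) = 1.3863 + 1.3863 = 2.7726.
Closed form (all zeros inside, monic): I(r) = n·log(r) = 2·log(4) = 2.7726. ✓

I(r) ≈ 2.7726.


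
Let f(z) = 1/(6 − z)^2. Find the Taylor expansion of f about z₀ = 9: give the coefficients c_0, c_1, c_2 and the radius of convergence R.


Let w = z − z₀, so z = z₀ + w.
Then 6 − z = 6 − (z₀ + w) = (6 − z₀) − w = -3 − w.
f(z) = 1/(-3 − w)^2 = (1/(-3)^2) · (1 − w/(-3))^{−2}.
By the binomial series (1−u)^{−2} = Σ_{n≥0} C(n+1, 1) u^n for |u|<1, with u = w/(-3):
  c_n = C(n+1, 1) / (-3)^(n+2).
  c_0 = 1/(-3)^2 = 1/9.
  c_1 = 2/(-3)^3 = -2/27.
  c_2 = 3/(-3)^4 = 1/27.
The series is valid for |w/d| < 1, i.e. |z − z₀| < |d|.
Radius of convergence: R = |6 − z₀| = |-3| = 3 (distance from z₀ to the singularity z = 6).

c_0 = 1/9, c_1 = -2/27, c_2 = 1/27; R = 3.


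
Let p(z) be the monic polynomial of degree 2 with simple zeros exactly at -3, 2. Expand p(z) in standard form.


The polynomial is p(z) = ∏_{α ∈ S} (z − α), where S = {-3, 2}.
Expanding the product yields: p(z) = z^2 + z -6.
The resulting polynomial has degree 2 and real coefficients as required.

p(z) = z^2 + z -6.


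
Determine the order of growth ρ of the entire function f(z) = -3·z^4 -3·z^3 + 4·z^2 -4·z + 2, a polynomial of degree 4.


|f(z)| ≤ Σ|c_k|·r^k = O(r^4) as r → ∞. Polynomial growth is O(e^{r^ε}) for every ε > 0 (since r^4/e^{r^ε} → 0), so ρ ≤ ε for all ε > 0, i.e. ρ = 0. Every nonconstant polynomial has order 0.
Therefore ρ = 0.

Order ρ = 0.


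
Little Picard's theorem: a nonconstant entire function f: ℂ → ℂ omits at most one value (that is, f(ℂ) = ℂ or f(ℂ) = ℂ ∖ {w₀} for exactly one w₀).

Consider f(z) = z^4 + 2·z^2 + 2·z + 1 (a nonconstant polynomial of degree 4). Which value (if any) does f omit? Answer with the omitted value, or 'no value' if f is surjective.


Little Picard bounds the complement of f(ℂ) to at most one point.
For every w ∈ ℂ, the equation p(z) − w = 0 is a nonconstant polynomial in z and hence has at least one root by the fundamental theorem of algebra. So p is surjective onto ℂ, omitting no value.

Omitted value: no value.


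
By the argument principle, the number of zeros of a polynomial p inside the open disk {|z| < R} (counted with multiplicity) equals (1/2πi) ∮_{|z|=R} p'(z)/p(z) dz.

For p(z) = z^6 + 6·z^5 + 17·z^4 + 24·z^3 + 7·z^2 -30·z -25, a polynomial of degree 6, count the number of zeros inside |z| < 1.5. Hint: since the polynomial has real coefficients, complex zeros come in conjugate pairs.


The zeros of p are: 1, -1, (-1 + 2i), (-1 - 2i), (-2 + 1i), (-2 - 1i).
Their magnitudes are: 1, 1, 2.236, 2.236, 2.236, 2.236.
Zeros with |z| < R = 1.5: 1, -1.
Count = 2.
By the argument principle, (1/2πi) ∮_{|z|=R} p'(z)/p(z) dz equals exactly this count.

Number of zeros inside |z| < 1.5: 2.


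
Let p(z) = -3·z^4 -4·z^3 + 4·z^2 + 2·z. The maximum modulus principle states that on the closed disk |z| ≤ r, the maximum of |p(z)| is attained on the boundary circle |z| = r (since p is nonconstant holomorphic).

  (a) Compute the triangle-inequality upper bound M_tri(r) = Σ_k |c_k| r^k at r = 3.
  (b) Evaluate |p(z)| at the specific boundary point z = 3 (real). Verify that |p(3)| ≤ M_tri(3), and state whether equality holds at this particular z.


Coefficients: c_0 = 0, c_1 = 2, c_2 = 4, c_3 = -4, c_4 = -3. Radius r = 3.
Part (a). Triangle bound: M_tri(r) = Σ_k |c_k| r^k
  = |0|·3^0 + |2|·3^1 + |4|·3^2 + |-4|·3^3 + |-3|·3^4
  = 0 + 6 + 36 + 108 + 243 = 393.
This bounds M(r) := max_{|z|=r} |p(z)| from above; equality holds iff all terms c_k z^k can be made to align in phase at a single z on |z|=r.
Part (b). At z = 3 (real, on the circle |z| = r):
  p(3) = (0)·3^0 + (2)·3^1 + (4)·3^2 + (-4)·3^3 + (-3)·3^4 = -309.
  |p(3)| = 309.
Check: |p(3)| = 309 ≤ 393 = M_tri(3). ✓ Equality does not hold at z = 3 (the coefficients have mixed signs, so the terms do not all align in phase there).

M_tri(3) = 393; |p(3)| = 309; equality at z=3: no.


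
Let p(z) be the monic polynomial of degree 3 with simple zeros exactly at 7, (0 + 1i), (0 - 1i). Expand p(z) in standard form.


The polynomial is p(z) = ∏_{α ∈ S} (z − α), where S = {7, (0 + 1i), (0 - 1i)}.
Expanding the product yields: p(z) = z^3 -7·z^2 + z -7.
Note conjugate pairs combine to real quadratics: (z − (0+1i))(z − (0−1i)) = z² + 1.
The resulting polynomial has degree 3 and real coefficients as required.

p(z) = z^3 -7·z^2 + z -7.


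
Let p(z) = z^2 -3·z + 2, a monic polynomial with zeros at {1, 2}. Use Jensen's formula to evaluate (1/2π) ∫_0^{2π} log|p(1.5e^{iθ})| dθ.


Zeros: 1, 2; r = 1.5.
Inside |z| < r: 1. Outside (|z| ≥ r): 2.
p(0) = 2, so log|p(0)| = log(2) = 0.6931.
Apply Jensen: I(r) = log|p(0)| + Σ_k log(r/|z_k|), summed over zeros inside |z| < r.
  log(r/|z_k|) for z_k = 1: log(1.5/1) = 0.4055
  Outside zeros (2) contribute nothing to the Jensen sum.
Sum over inside zeros: 0.4055.
I(r) = log|p(0)| + (inside sum) = 0.6931 + 0.4055 = 1.0986.
Note: since some zeros are outside |z| ≤ r, the simplified n·log(r) form does NOT apply — only the inside zeros contribute.

I(r) ≈ 1.0986.


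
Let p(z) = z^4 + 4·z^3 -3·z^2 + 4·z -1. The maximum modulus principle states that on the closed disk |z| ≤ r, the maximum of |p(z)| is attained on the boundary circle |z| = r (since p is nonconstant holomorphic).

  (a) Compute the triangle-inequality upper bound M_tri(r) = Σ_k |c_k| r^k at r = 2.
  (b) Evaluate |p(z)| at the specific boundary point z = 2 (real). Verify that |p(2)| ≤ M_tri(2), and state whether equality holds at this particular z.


Coefficients: c_0 = -1, c_1 = 4, c_2 = -3, c_3 = 4, c_4 = 1. Radius r = 2.
Part (a). Triangle bound: M_tri(r) = Σ_k |c_k| r^k
  = |-1|·2^0 + |4|·2^1 + |-3|·2^2 + |4|·2^3 + |1|·2^4
  = 1 + 8 + 12 + 32 + 16 = 69.
This bounds M(r) := max_{|z|=r} |p(z)| from above; equality holds iff all terms c_k z^k can be made to align in phase at a single z on |z|=r.
Part (b). At z = 2 (real, on the circle |z| = r):
  p(2) = (-1)·2^0 + (4)·2^1 + (-3)·2^2 + (4)·2^3 + (1)·2^4 = 43.
  |p(2)| = 43.
Check: |p(2)| = 43 ≤ 69 = M_tri(2). ✓ Equality does not hold at z = 2 (the coefficients have mixed signs, so the terms do not all align in phase there).

M_tri(2) = 69; |p(2)| = 43; equality at z=2: no.


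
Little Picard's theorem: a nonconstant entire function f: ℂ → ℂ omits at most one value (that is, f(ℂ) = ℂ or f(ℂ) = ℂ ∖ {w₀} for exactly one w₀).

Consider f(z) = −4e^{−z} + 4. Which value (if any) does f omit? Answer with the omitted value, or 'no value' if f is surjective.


Little Picard bounds the complement of f(ℂ) to at most one point.
e^{−z} is never zero on ℂ, so -4·e^{−z} takes every value in ℂ ∖ {0}. Adding 4 shifts the range to ℂ ∖ {4}. Thus f omits exactly the value 4.

Omitted value: 4.


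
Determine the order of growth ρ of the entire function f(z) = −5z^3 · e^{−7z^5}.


M(r) = max_{|z|=r} |-5|·|z|^3·|e^{−7z^5}| = 5·r^3 · e^{7r^5} (the factors attain their maxima compatibly on |z|=r). Then log M(r) = log 5 + 3·log r + 7r^5, dominated by the last term, so log log M(r) ~ 5·log r. The polynomial factor -5z^3 contributes only a log r term and does not affect the order. ρ = 5.
Therefore ρ = 5.

Order ρ = 5.


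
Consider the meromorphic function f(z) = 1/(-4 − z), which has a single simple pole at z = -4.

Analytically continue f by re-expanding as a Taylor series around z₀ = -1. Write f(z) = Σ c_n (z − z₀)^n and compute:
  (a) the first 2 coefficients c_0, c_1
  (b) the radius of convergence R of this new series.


Let w = z − z₀, so z = z₀ + w.
Then -4 − z = -4 − (z₀ + w) = (-4 − z₀) − w = -3 − w.
f(z) = 1/(-3 − w) = (1/(-3)) · 1/(1 − w/(-3)) = Σ_{n≥0} w^n / (-3)^(n+1).
So c_n = 1/(-3)^(n+1):
  c_0 = 1/(-3)^1 = -1/3.
  c_1 = 1/(-3)^2 = 1/9.
The series is valid for |w/d| < 1, i.e. |z − z₀| < |d|.
Radius of convergence: R = |-4 − z₀| = |-3| = 3 (distance from z₀ to the singularity z = -4).

c_0 = -1/3, c_1 = 1/9; R = 3.


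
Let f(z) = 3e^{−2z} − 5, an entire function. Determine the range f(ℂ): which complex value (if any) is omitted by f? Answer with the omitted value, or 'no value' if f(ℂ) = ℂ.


Little Picard bounds the complement of f(ℂ) to at most one point.
e^{−2z} is never zero on ℂ, so 3·e^{−2z} takes every value in ℂ ∖ {0}. Adding -5 shifts the range to ℂ ∖ {-5}. Thus f omits exactly the value -5.

Omitted value: -5.


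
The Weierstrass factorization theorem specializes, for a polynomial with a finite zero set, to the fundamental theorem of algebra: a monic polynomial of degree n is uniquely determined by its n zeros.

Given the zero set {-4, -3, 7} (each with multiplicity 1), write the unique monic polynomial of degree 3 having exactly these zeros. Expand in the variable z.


The polynomial is p(z) = ∏_{α ∈ S} (z − α), where S = {-4, -3, 7}.
Expanding the product yields: p(z) = z^3 -37·z -84.
The resulting polynomial has degree 3 and real coefficients as required.

p(z) = z^3 -37·z -84.


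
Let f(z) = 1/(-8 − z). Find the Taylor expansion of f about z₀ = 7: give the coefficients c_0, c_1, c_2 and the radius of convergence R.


Let w = z − z₀, so z = z₀ + w.
Then -8 − z = -8 − (z₀ + w) = (-8 − z₀) − w = -15 − w.
f(z) = 1/(-15 − w) = (1/(-15)) · 1/(1 − w/(-15)) = Σ_{n≥0} w^n / (-15)^(n+1).
So c_n = 1/(-15)^(n+1):
  c_0 = 1/(-15)^1 = -1/15.
  c_1 = 1/(-15)^2 = 1/225.
  c_2 = 1/(-15)^3 = -1/3375.
The series is valid for |w/d| < 1, i.e. |z − z₀| < |d|.
Radius of convergence: R = |-8 − z₀| = |-15| = 15 (distance from z₀ to the singularity z = -8).

c_0 = -1/15, c_1 = 1/225, c_2 = -1/3375; R = 15.


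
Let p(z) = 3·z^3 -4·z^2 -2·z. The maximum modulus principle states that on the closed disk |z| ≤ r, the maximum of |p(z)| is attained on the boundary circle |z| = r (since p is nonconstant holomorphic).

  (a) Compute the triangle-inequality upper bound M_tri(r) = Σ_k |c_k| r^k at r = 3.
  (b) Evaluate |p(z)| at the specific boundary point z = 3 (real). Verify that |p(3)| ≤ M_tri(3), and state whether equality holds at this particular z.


Coefficients: c_0 = 0, c_1 = -2, c_2 = -4, c_3 = 3. Radius r = 3.
Part (a). Triangle bound: M_tri(r) = Σ_k |c_k| r^k
  = |0|·3^0 + |-2|·3^1 + |-4|·3^2 + |3|·3^3
  = 0 + 6 + 36 + 81 = 123.
This bounds M(r) := max_{|z|=r} |p(z)| from above; equality holds iff all terms c_k z^k can be made to align in phase at a single z on |z|=r.
Part (b). At z = 3 (real, on the circle |z| = r):
  p(3) = (0)·3^0 + (-2)·3^1 + (-4)·3^2 + (3)·3^3 = 39.
  |p(3)| = 39.
Check: |p(3)| = 39 ≤ 123 = M_tri(3). ✓ Equality does not hold at z = 3 (the coefficients have mixed signs, so the terms do not all align in phase there).

M_tri(3) = 123; |p(3)| = 39; equality at z=3: no.


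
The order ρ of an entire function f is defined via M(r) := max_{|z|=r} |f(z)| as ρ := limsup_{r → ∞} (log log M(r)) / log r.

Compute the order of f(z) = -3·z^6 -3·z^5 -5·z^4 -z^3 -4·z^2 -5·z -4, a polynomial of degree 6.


|f(z)| ≤ Σ|c_k|·r^k = O(r^6) as r → ∞. Polynomial growth is O(e^{r^ε}) for every ε > 0 (since r^6/e^{r^ε} → 0), so ρ ≤ ε for all ε > 0, i.e. ρ = 0. Every nonconstant polynomial has order 0.
Therefore ρ = 0.

Order ρ = 0.


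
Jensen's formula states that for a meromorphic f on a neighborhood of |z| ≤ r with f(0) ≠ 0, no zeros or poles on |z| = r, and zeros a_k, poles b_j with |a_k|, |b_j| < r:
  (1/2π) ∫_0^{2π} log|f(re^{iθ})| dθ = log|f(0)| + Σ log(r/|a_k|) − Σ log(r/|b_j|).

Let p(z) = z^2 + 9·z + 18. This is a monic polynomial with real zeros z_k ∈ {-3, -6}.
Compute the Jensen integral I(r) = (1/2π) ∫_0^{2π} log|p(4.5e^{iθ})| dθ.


Zeros: -6, -3; r = 4.5.
Inside |z| < r: -3. Outside (|z| ≥ r): -6.
p(0) = 18, so log|p(0)| = log(18) = 2.8904.
Apply Jensen: I(r) = log|p(0)| + Σ_k log(r/|z_k|), summed over zeros inside |z| < r.
  log(r/|z_k|) for z_k = -3: log(4.5/3) = 0.4055
  Outside zeros (-6) contribute nothing to the Jensen sum.
Sum over inside zeros: 0.4055.
I(r) = log|p(0)| + (inside sum) = 2.8904 + 0.4055 = 3.2958.
Note: since some zeros are outside |z| ≤ r, the simplified n·log(r) form does NOT apply — only the inside zeros contribute.

I(r) ≈ 3.2958.


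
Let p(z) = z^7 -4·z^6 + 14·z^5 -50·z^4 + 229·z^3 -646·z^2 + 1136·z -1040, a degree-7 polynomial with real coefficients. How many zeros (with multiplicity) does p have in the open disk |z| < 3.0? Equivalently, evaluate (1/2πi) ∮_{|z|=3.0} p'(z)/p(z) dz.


The zeros of p are: (-2 + 3i), (-2 - 3i), 2, (2 + 2i), (2 - 2i), (1 + 2i), (1 - 2i).
Their magnitudes are: 3.606, 3.606, 2, 2.828, 2.828, 2.236, 2.236.
Zeros with |z| < R = 3.0: 2, (2 + 2i), (2 - 2i), (1 + 2i), (1 - 2i).
Count = 5.
By the argument principle, (1/2πi) ∮_{|z|=R} p'(z)/p(z) dz equals exactly this count.

Number of zeros inside |z| < 3.0: 5.


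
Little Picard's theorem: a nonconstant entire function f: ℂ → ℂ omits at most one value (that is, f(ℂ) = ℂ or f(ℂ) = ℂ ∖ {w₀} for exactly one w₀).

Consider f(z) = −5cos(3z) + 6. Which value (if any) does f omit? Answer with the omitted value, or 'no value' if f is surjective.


Little Picard bounds the complement of f(ℂ) to at most one point.
cos is entire and surjective onto ℂ: for every w ∈ ℂ, cos(ζ) = w has a solution ζ ∈ ℂ (e.g., via the complex inverse arccos). With ζ = 3z this gives z = ζ/(3). Then -5·cos(3z) takes every value in -5·ℂ = ℂ, and adding 6 is a bijection of ℂ. So f is surjective and omits no value. (Note: only on the real line is cos bounded by [−1, 1].)

Omitted value: no value.


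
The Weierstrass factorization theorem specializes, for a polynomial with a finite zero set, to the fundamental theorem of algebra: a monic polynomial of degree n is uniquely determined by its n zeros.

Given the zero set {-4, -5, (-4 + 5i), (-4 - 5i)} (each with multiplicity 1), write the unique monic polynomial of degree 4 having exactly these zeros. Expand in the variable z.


The polynomial is p(z) = ∏_{α ∈ S} (z − α), where S = {-4, -5, (-4 + 5i), (-4 - 5i)}.
Expanding the product yields: p(z) = z^4 + 17·z^3 + 133·z^2 + 529·z + 820.
Note conjugate pairs combine to real quadratics: (z − (-4+5i))(z − (-4−5i)) = z² + 8z + 41.
The resulting polynomial has degree 4 and real coefficients as required.

p(z) = z^4 + 17·z^3 + 133·z^2 + 529·z + 820.


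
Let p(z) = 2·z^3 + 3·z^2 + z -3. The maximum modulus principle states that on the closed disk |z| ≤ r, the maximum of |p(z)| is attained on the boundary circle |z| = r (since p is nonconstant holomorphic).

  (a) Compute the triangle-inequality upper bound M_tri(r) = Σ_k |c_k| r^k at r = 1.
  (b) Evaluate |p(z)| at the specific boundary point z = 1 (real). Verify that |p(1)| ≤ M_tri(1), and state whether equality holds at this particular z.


Coefficients: c_0 = -3, c_1 = 1, c_2 = 3, c_3 = 2. Radius r = 1.
Part (a). Triangle bound: M_tri(r) = Σ_k |c_k| r^k
  = |-3|·1^0 + |1|·1^1 + |3|·1^2 + |2|·1^3
  = 3 + 1 + 3 + 2 = 9.
This bounds M(r) := max_{|z|=r} |p(z)| from above; equality holds iff all terms c_k z^k can be made to align in phase at a single z on |z|=r.
Part (b). At z = 1 (real, on the circle |z| = r):
  p(1) = (-3)·1^0 + (1)·1^1 + (3)·1^2 + (2)·1^3 = 3.
  |p(1)| = 3.
Check: |p(1)| = 3 ≤ 9 = M_tri(1). ✓ Equality does not hold at z = 1 (the coefficients have mixed signs, so the terms do not all align in phase there).

M_tri(1) = 9; |p(1)| = 3; equality at z=1: no.


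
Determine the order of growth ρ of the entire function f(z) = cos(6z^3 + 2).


Write cos(w) = (e^{iw} ± e^{−iw})/(2 or 2i), so |cos(w)| ≤ e^{|w|}. With w = 6z^3 + 2, |w| ≤ 6r^3 + 2 on |z|=r, giving M(r) ≤ e^{6r^3 + 2} and ρ ≤ 3. For the lower bound, choose z on |z|=r with 6z^3 purely imaginary of modulus 6r^3; then |cos(6z^3 + 2)| grows like e^{6r^3}/2, so ρ ≥ 3. Hence ρ = 3.
Therefore ρ = 3.

Order ρ = 3.


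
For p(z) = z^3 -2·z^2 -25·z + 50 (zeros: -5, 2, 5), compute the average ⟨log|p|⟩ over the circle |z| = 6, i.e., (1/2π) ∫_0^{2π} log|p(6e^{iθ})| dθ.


Zeros: -5, 2, 5; r = 6.
Inside |z| < r: -5, 2, 5. Outside (|z| ≥ r): ∅.
p(0) = 50, so log|p(0)| = log(50) = 3.9120.
Apply Jensen: I(r) = log|p(0)| + Σ_k log(r/|z_k|), summed over zeros inside |z| < r.
  log(r/|z_k|) for z_k = -5: log(6/5) = 0.1823
  log(r/|z_k|) for z_k = 2: log(6/2) = 1.0986
  log(r/|z_k|) for z_k = 5: log(6/5) = 0.1823
Sum over inside zeros: 1.4633.
I(r) = log|p(0)| + (inside sum) = 3.9120 + 1.4633 = 5.3753.
Closed form (all zeros inside, monic): I(r) = n·log(r) = 3·log(6) = 5.3753. ✓

I(r) ≈ 5.3753.


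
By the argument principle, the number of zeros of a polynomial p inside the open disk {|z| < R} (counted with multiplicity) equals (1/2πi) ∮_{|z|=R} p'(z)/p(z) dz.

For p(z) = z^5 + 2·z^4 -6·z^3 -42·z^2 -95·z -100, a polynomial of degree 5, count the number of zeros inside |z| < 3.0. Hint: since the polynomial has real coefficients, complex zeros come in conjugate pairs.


The zeros of p are: 4, (-2 + 1i), (-2 - 1i), (-1 + 2i), (-1 - 2i).
Their magnitudes are: 4, 2.236, 2.236, 2.236, 2.236.
Zeros with |z| < R = 3.0: (-2 + 1i), (-2 - 1i), (-1 + 2i), (-1 - 2i).
Count = 4.
By the argument principle, (1/2πi) ∮_{|z|=R} p'(z)/p(z) dz equals exactly this count.

Number of zeros inside |z| < 3.0: 4.


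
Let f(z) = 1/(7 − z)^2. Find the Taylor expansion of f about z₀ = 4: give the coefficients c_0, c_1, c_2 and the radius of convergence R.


Let w = z − z₀, so z = z₀ + w.
Then 7 − z = 7 − (z₀ + w) = (7 − z₀) − w = 3 − w.
f(z) = 1/(3 − w)^2 = (1/(3)^2) · (1 − w/(3))^{−2}.
By the binomial series (1−u)^{−2} = Σ_{n≥0} C(n+1, 1) u^n for |u|<1, with u = w/(3):
  c_n = C(n+1, 1) / (3)^(n+2).
  c_0 = 1/(3)^2 = 1/9.
  c_1 = 2/(3)^3 = 2/27.
  c_2 = 3/(3)^4 = 1/27.
The series is valid for |w/d| < 1, i.e. |z − z₀| < |d|.
Radius of convergence: R = |7 − z₀| = |3| = 3 (distance from z₀ to the singularity z = 7).

c_0 = 1/9, c_1 = 2/27, c_2 = 1/27; R = 3.


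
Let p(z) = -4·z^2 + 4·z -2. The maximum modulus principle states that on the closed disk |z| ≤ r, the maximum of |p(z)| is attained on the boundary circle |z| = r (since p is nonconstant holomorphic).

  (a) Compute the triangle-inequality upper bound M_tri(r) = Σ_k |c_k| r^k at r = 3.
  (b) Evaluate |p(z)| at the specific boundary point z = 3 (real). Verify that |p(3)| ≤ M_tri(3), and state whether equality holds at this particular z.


Coefficients: c_0 = -2, c_1 = 4, c_2 = -4. Radius r = 3.
Part (a). Triangle bound: M_tri(r) = Σ_k |c_k| r^k
  = |-2|·3^0 + |4|·3^1 + |-4|·3^2
  = 2 + 12 + 36 = 50.
This bounds M(r) := max_{|z|=r} |p(z)| from above; equality holds iff all terms c_k z^k can be made to align in phase at a single z on |z|=r.
Part (b). At z = 3 (real, on the circle |z| = r):
  p(3) = (-2)·3^0 + (4)·3^1 + (-4)·3^2 = -26.
  |p(3)| = 26.
Check: |p(3)| = 26 ≤ 50 = M_tri(3). ✓ Equality does not hold at z = 3 (the coefficients have mixed signs, so the terms do not all align in phase there).

M_tri(3) = 50; |p(3)| = 26; equality at z=3: no.


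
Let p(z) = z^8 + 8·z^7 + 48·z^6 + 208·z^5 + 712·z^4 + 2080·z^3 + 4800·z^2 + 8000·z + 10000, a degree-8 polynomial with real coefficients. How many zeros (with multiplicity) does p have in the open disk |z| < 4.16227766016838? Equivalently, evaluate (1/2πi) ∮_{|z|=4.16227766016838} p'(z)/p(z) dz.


The zeros of p are: (-3 + 1i), (-3 - 1i), (-1 + 3i), (-1 - 3i), (1 + 3i), (1 - 3i), (-1 + 3i), (-1 - 3i).
Their magnitudes are: 3.162, 3.162, 3.162, 3.162, 3.162, 3.162, 3.162, 3.162.
Zeros with |z| < R = 4.16227766016838: (-3 + 1i), (-3 - 1i), (-1 + 3i), (-1 - 3i), (1 + 3i), (1 - 3i), (-1 + 3i), (-1 - 3i).
Count = 8.
By the argument principle, (1/2πi) ∮_{|z|=R} p'(z)/p(z) dz equals exactly this count.

Number of zeros inside |z| < 4.16227766016838: 8.


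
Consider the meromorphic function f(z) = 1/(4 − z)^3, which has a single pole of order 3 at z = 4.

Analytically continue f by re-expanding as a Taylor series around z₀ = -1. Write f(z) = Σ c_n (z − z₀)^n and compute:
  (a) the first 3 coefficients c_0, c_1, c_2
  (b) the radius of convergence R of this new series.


Let w = z − z₀, so z = z₀ + w.
Then 4 − z = 4 − (z₀ + w) = (4 − z₀) − w = 5 − w.
f(z) = 1/(5 − w)^3 = (1/(5)^3) · (1 − w/(5))^{−3}.
By the binomial series (1−u)^{−3} = Σ_{n≥0} C(n+2, 2) u^n for |u|<1, with u = w/(5):
  c_n = C(n+2, 2) / (5)^(n+3).
  c_0 = 1/(5)^3 = 1/125.
  c_1 = 3/(5)^4 = 3/625.
  c_2 = 6/(5)^5 = 6/3125.
The series is valid for |w/d| < 1, i.e. |z − z₀| < |d|.
Radius of convergence: R = |4 − z₀| = |5| = 5 (distance from z₀ to the singularity z = 4).

c_0 = 1/125, c_1 = 3/625, c_2 = 6/3125; R = 5.


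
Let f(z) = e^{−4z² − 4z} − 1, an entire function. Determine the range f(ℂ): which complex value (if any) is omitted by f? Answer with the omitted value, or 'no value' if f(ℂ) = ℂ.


Little Picard bounds the complement of f(ℂ) to at most one point.
The exponent g(z) = −4z² − 4z is a nonconstant polynomial, hence surjective onto ℂ. So e^{g(z)} takes every value in {e^w : w ∈ ℂ} = ℂ ∖ {0}. Adding -1 shifts the range to ℂ ∖ {-1}. f omits exactly -1.

Omitted value: -1.


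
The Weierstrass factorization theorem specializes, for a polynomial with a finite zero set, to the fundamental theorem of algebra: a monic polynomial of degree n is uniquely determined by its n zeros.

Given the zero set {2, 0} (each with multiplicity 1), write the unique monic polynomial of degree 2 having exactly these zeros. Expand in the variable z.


The polynomial is p(z) = ∏_{α ∈ S} (z − α), where S = {2, 0}.
Expanding the product yields: p(z) = z^2 -2·z.
The resulting polynomial has degree 2 and real coefficients as required.

p(z) = z^2 -2·z.


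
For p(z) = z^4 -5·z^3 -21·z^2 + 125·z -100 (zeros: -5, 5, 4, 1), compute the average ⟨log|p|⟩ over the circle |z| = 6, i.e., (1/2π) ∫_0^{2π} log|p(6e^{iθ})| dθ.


Zeros: -5, 1, 4, 5; r = 6.
Inside |z| < r: -5, 1, 4, 5. Outside (|z| ≥ r): ∅.
p(0) = -100, so log|p(0)| = log(100) = 4.6052.
Apply Jensen: I(r) = log|p(0)| + Σ_k log(r/|z_k|), summed over zeros inside |z| < r.
  log(r/|z_k|) for z_k = -5: log(6/5) = 0.1823
  log(r/|z_k|) for z_k = 5: log(6/5) = 0.1823
  log(r/|z_k|) for z_k = 4: log(6/4) = 0.4055
  log(r/|z_k|) for z_k = 1: log(6/1) = 1.7918
Sum over inside zeros: 2.5619.
I(r) = log|p(0)| + (inside sum) = 4.6052 + 2.5619 = 7.1670.
Closed form (all zeros inside, monic): I(r) = n·log(r) = 4·log(6) = 7.1670. ✓

I(r) ≈ 7.1670.


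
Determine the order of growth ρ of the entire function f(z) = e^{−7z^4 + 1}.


|e^{−7z^4 + 1}| = e^{Re(-7·z^4) + 1} ≤ e^{7|z|^4 + 1} = e^{7r^4 + 1} on |z| = r, so ρ ≤ 4. Choosing z on |z|=r so that -7·z^4 is real positive (always possible by picking arg z appropriately) gives |f(z)| = e^{7r^4 + 1}, matching the bound. The additive constant 1 does not affect log log M(r) ~ 4·log r. Hence ρ = 4.
Therefore ρ = 4.

Order ρ = 4.


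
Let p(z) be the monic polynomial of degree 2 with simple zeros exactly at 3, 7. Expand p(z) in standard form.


The polynomial is p(z) = ∏_{α ∈ S} (z − α), where S = {3, 7}.
Expanding the product yields: p(z) = z^2 -10·z + 21.
The resulting polynomial has degree 2 and real coefficients as required.

p(z) = z^2 -10·z + 21.


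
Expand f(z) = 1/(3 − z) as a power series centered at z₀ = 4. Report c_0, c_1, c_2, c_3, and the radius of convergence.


Let w = z − z₀, so z = z₀ + w.
Then 3 − z = 3 − (z₀ + w) = (3 − z₀) − w = -1 − w.
f(z) = 1/(-1 − w) = (1/(-1)) · 1/(1 − w/(-1)) = Σ_{n≥0} w^n / (-1)^(n+1).
So c_n = 1/(-1)^(n+1):
  c_0 = 1/(-1)^1 = -1.
  c_1 = 1/(-1)^2 = 1.
  c_2 = 1/(-1)^3 = -1.
  c_3 = 1/(-1)^4 = 1.
The series is valid for |w/d| < 1, i.e. |z − z₀| < |d|.
Radius of convergence: R = |3 − z₀| = |-1| = 1 (distance from z₀ to the singularity z = 3).

c_0 = -1, c_1 = 1, c_2 = -1, c_3 = 1; R = 1.


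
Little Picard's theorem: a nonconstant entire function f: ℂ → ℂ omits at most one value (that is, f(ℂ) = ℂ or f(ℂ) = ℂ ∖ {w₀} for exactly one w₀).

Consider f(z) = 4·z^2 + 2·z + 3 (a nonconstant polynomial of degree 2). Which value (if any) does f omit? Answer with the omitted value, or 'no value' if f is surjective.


Little Picard bounds the complement of f(ℂ) to at most one point.
For every w ∈ ℂ, the equation p(z) − w = 0 is a nonconstant polynomial in z and hence has at least one root by the fundamental theorem of algebra. So p is surjective onto ℂ, omitting no value.

Omitted value: no value.


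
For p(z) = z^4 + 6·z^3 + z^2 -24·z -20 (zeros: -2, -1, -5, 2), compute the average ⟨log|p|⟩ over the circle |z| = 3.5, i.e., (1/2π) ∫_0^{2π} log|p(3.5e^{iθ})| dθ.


Zeros: -5, -2, -1, 2; r = 3.5.
Inside |z| < r: -2, -1, 2. Outside (|z| ≥ r): -5.
p(0) = -20, so log|p(0)| = log(20) = 2.9957.
Apply Jensen: I(r) = log|p(0)| + Σ_k log(r/|z_k|), summed over zeros inside |z| < r.
  log(r/|z_k|) for z_k = -2: log(3.5/2) = 0.5596
  log(r/|z_k|) for z_k = -1: log(3.5/1) = 1.2528
  log(r/|z_k|) for z_k = 2: log(3.5/2) = 0.5596
  Outside zeros (-5) contribute nothing to the Jensen sum.
Sum over inside zeros: 2.3720.
I(r) = log|p(0)| + (inside sum) = 2.9957 + 2.3720 = 5.3677.
Note: since some zeros are outside |z| ≤ r, the simplified n·log(r) form does NOT apply — only the inside zeros contribute.

I(r) ≈ 5.3677.
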